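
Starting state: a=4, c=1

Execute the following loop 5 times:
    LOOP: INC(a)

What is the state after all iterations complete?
a=9, c=1

Iteration trace:
Start: a=4, c=1
After iteration 1: a=5, c=1
After iteration 2: a=6, c=1
After iteration 3: a=7, c=1
After iteration 4: a=8, c=1
After iteration 5: a=9, c=1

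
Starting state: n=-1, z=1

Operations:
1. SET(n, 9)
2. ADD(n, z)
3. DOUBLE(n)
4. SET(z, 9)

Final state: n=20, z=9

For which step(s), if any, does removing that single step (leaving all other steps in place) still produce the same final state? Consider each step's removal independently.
None - removing any single step changes the final result

Testing removal of each single step:
Without step 1: final = n=0, z=9 (different)
Without step 2: final = n=18, z=9 (different)
Without step 3: final = n=10, z=9 (different)
Without step 4: final = n=20, z=1 (different)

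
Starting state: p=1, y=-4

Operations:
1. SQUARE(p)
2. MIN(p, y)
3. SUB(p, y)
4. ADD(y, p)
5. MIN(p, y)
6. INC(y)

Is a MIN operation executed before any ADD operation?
Yes

First MIN: step 2
First ADD: step 4
Since 2 < 4, MIN comes first.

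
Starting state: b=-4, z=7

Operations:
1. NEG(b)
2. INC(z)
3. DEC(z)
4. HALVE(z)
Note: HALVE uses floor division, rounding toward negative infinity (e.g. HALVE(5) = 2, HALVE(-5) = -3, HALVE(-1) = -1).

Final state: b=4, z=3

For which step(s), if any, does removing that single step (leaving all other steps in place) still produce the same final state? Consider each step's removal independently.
Step(s) 2

Testing removal of each single step:
Without step 1: final = b=-4, z=3 (different)
Without step 2: final = b=4, z=3 (same)
Without step 3: final = b=4, z=4 (different)
Without step 4: final = b=4, z=7 (different)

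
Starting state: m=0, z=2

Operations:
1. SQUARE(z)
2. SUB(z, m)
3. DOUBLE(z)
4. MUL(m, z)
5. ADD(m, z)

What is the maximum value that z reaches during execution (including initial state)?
8

Values of z at each step:
Initial: z = 2
After step 1: z = 4
After step 2: z = 4
After step 3: z = 8 ← maximum
After step 4: z = 8
After step 5: z = 8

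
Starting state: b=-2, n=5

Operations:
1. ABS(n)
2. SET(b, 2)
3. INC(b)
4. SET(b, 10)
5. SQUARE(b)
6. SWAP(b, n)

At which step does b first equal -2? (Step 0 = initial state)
Step 0

Tracing b:
Initial: b = -2 ← first occurrence
After step 1: b = -2
After step 2: b = 2
After step 3: b = 3
After step 4: b = 10
After step 5: b = 100
After step 6: b = 5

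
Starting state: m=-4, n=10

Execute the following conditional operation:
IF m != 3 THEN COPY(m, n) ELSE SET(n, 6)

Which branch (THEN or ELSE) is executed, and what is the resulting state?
Branch: THEN, Final state: m=10, n=10

Evaluating condition: m != 3
m = -4
Condition is True, so THEN branch executes
After COPY(m, n): m=10, n=10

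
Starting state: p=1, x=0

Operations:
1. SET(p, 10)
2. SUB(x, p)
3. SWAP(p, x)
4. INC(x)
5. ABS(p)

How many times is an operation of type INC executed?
1

Counting INC operations:
Step 4: INC(x) ← INC
Total: 1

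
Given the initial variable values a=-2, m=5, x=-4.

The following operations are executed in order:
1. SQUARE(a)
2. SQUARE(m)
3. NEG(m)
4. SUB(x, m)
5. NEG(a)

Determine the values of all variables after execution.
{a: -4, m: -25, x: 21}

Step-by-step execution:
Initial: a=-2, m=5, x=-4
After step 1 (SQUARE(a)): a=4, m=5, x=-4
After step 2 (SQUARE(m)): a=4, m=25, x=-4
After step 3 (NEG(m)): a=4, m=-25, x=-4
After step 4 (SUB(x, m)): a=4, m=-25, x=21
After step 5 (NEG(a)): a=-4, m=-25, x=21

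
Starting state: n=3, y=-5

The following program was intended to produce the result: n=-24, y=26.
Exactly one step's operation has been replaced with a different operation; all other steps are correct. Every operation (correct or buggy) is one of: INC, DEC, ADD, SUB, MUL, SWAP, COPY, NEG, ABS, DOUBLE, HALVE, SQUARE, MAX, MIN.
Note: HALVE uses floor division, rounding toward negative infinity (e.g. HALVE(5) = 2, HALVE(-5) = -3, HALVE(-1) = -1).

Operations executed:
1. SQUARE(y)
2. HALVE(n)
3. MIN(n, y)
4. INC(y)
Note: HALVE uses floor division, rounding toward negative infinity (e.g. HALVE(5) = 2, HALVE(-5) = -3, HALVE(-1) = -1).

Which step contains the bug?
Step 3

Trace with buggy code:
Initial: n=3, y=-5
After step 1: n=3, y=25
After step 2: n=1, y=25
After step 3: n=1, y=25
After step 4: n=1, y=26
Actual final n=1, y=26 ≠ expected n=-24, y=26.
Step 3 is the only position where a single-operation replacement can produce the expected result.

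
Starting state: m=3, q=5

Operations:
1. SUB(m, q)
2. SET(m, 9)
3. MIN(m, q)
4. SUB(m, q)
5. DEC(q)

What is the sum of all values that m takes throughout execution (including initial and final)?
15

Values of m at each step:
Initial: m = 3
After step 1: m = -2
After step 2: m = 9
After step 3: m = 5
After step 4: m = 0
After step 5: m = 0
Sum = 3 + -2 + 9 + 5 + 0 + 0 = 15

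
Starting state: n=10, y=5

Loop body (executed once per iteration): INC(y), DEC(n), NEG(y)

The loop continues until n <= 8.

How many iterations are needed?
2

Tracing iterations:
Initial: n=10, y=5
After iteration 1: n=9, y=-6
After iteration 2: n=8, y=5
n <= 8 now holds, so the loop exits after 2 iterations.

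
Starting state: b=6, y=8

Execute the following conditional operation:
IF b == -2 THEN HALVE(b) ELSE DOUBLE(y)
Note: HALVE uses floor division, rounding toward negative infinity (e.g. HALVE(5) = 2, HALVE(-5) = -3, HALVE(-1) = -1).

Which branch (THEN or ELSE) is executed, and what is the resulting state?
Branch: ELSE, Final state: b=6, y=16

Evaluating condition: b == -2
b = 6
Condition is False, so ELSE branch executes
After DOUBLE(y): b=6, y=16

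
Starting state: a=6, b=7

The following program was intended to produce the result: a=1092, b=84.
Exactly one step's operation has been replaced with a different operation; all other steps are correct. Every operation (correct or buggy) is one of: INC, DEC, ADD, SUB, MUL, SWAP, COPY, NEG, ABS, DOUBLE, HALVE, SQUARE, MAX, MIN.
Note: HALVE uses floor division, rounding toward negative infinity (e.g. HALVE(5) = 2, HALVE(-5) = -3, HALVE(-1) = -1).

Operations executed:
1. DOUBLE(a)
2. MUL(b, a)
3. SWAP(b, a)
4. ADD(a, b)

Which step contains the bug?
Step 3

Trace with buggy code:
Initial: a=6, b=7
After step 1: a=12, b=7
After step 2: a=12, b=84
After step 3: a=84, b=12
After step 4: a=96, b=12
Actual final a=96, b=12 ≠ expected a=1092, b=84.
Step 3 is the only position where a single-operation replacement can produce the expected result.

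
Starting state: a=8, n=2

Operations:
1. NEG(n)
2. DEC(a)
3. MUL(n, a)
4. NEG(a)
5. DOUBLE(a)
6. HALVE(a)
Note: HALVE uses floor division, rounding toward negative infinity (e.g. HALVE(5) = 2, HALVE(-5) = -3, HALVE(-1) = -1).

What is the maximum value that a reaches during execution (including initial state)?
8

Values of a at each step:
Initial: a = 8 ← maximum
After step 1: a = 8
After step 2: a = 7
After step 3: a = 7
After step 4: a = -7
After step 5: a = -14
After step 6: a = -7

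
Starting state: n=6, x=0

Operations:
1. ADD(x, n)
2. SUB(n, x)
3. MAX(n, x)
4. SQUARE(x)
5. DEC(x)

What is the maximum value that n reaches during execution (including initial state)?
6

Values of n at each step:
Initial: n = 6 ← maximum
After step 1: n = 6
After step 2: n = 0
After step 3: n = 6
After step 4: n = 6
After step 5: n = 6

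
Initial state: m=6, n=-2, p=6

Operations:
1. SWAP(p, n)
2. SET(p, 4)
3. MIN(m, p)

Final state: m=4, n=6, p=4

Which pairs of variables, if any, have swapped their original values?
None

Comparing initial and final values:
p: 6 → 4
n: -2 → 6
m: 6 → 4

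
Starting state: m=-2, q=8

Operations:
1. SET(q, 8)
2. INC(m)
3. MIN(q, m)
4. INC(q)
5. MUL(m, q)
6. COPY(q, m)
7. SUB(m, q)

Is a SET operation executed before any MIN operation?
Yes

First SET: step 1
First MIN: step 3
Since 1 < 3, SET comes first.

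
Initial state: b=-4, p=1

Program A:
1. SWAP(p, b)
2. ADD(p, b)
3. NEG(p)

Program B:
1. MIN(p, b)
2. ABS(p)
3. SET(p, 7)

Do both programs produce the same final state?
No

Program A final state: b=1, p=3
Program B final state: b=-4, p=7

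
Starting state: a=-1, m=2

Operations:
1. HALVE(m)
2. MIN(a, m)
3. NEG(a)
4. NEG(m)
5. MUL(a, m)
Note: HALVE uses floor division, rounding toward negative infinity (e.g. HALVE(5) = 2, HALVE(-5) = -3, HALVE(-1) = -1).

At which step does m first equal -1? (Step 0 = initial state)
Step 4

Tracing m:
Initial: m = 2
After step 1: m = 1
After step 2: m = 1
After step 3: m = 1
After step 4: m = -1 ← first occurrence
After step 5: m = -1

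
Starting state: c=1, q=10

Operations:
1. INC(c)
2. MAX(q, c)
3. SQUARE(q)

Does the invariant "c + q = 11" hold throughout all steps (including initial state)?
No, violated after step 1

The invariant is violated after step 1.

State at each step:
Initial: c=1, q=10
After step 1: c=2, q=10
After step 2: c=2, q=10
After step 3: c=2, q=100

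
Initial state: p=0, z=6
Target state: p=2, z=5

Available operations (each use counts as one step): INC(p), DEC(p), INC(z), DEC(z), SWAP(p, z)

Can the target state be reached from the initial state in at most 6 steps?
Yes

Path (3 steps): INC(p) → INC(p) → DEC(z)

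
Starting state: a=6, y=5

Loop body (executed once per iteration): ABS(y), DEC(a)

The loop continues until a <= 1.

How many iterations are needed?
5

Tracing iterations:
Initial: a=6, y=5
After iteration 1: a=5, y=5
After iteration 2: a=4, y=5
After iteration 3: a=3, y=5
After iteration 4: a=2, y=5
After iteration 5: a=1, y=5
a <= 1 now holds, so the loop exits after 5 iterations.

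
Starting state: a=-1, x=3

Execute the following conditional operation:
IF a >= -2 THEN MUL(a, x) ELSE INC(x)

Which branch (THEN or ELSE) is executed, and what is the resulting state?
Branch: THEN, Final state: a=-3, x=3

Evaluating condition: a >= -2
a = -1
Condition is True, so THEN branch executes
After MUL(a, x): a=-3, x=3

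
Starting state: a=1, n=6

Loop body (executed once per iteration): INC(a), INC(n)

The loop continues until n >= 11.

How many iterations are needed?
5

Tracing iterations:
Initial: a=1, n=6
After iteration 1: a=2, n=7
After iteration 2: a=3, n=8
After iteration 3: a=4, n=9
After iteration 4: a=5, n=10
After iteration 5: a=6, n=11
n >= 11 now holds, so the loop exits after 5 iterations.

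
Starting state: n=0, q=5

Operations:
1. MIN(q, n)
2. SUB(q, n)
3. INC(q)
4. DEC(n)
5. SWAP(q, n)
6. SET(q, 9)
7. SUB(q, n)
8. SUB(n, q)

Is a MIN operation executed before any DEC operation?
Yes

First MIN: step 1
First DEC: step 4
Since 1 < 4, MIN comes first.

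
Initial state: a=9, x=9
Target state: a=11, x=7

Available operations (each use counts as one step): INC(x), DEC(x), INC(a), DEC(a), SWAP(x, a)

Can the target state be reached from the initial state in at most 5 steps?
Yes

Path (4 steps): DEC(x) → DEC(x) → INC(a) → INC(a)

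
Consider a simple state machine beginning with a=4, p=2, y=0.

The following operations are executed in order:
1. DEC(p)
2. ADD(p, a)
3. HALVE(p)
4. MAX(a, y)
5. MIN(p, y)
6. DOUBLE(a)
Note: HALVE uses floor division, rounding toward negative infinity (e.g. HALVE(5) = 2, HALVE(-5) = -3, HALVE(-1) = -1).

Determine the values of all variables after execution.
{a: 8, p: 0, y: 0}

Step-by-step execution:
Initial: a=4, p=2, y=0
After step 1 (DEC(p)): a=4, p=1, y=0
After step 2 (ADD(p, a)): a=4, p=5, y=0
After step 3 (HALVE(p)): a=4, p=2, y=0
After step 4 (MAX(a, y)): a=4, p=2, y=0
After step 5 (MIN(p, y)): a=4, p=0, y=0
After step 6 (DOUBLE(a)): a=8, p=0, y=0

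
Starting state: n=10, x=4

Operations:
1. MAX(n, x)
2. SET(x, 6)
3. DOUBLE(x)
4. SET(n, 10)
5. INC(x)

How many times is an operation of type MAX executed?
1

Counting MAX operations:
Step 1: MAX(n, x) ← MAX
Total: 1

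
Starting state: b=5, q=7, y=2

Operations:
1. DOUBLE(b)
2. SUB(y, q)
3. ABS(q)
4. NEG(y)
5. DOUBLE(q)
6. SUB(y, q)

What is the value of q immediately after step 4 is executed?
q = 7

Tracing q through execution:
Initial: q = 7
After step 1 (DOUBLE(b)): q = 7
After step 2 (SUB(y, q)): q = 7
After step 3 (ABS(q)): q = 7
After step 4 (NEG(y)): q = 7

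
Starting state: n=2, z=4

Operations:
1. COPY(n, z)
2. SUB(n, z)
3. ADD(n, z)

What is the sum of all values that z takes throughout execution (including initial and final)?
16

Values of z at each step:
Initial: z = 4
After step 1: z = 4
After step 2: z = 4
After step 3: z = 4
Sum = 4 + 4 + 4 + 4 = 16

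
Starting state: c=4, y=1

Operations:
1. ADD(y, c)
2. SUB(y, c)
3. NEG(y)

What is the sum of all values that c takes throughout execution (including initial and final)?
16

Values of c at each step:
Initial: c = 4
After step 1: c = 4
After step 2: c = 4
After step 3: c = 4
Sum = 4 + 4 + 4 + 4 = 16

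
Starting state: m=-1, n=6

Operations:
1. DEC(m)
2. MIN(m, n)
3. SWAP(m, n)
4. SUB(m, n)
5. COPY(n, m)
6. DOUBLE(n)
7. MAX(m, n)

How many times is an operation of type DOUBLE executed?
1

Counting DOUBLE operations:
Step 6: DOUBLE(n) ← DOUBLE
Total: 1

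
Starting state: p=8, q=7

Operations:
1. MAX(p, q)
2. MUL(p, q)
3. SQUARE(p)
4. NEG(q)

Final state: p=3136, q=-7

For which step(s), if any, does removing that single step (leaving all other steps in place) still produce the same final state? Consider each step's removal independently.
Step(s) 1

Testing removal of each single step:
Without step 1: final = p=3136, q=-7 (same)
Without step 2: final = p=64, q=-7 (different)
Without step 3: final = p=56, q=-7 (different)
Without step 4: final = p=3136, q=7 (different)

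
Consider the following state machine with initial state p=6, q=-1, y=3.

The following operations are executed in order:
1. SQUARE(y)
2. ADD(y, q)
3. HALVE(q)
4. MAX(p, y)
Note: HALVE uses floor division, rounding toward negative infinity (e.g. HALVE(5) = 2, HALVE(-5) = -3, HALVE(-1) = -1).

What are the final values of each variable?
{p: 8, q: -1, y: 8}

Step-by-step execution:
Initial: p=6, q=-1, y=3
After step 1 (SQUARE(y)): p=6, q=-1, y=9
After step 2 (ADD(y, q)): p=6, q=-1, y=8
After step 3 (HALVE(q)): p=6, q=-1, y=8
After step 4 (MAX(p, y)): p=8, q=-1, y=8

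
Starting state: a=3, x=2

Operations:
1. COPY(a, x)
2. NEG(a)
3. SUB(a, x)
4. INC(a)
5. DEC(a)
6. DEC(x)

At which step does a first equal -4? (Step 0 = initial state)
Step 3

Tracing a:
Initial: a = 3
After step 1: a = 2
After step 2: a = -2
After step 3: a = -4 ← first occurrence
After step 4: a = -3
After step 5: a = -4
After step 6: a = -4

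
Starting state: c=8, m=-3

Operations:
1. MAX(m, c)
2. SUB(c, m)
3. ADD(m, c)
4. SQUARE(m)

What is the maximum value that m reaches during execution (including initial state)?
64

Values of m at each step:
Initial: m = -3
After step 1: m = 8
After step 2: m = 8
After step 3: m = 8
After step 4: m = 64 ← maximum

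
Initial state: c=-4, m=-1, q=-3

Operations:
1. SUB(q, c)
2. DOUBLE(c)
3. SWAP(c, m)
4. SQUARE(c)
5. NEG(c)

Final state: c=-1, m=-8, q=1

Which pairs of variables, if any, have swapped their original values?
None

Comparing initial and final values:
c: -4 → -1
q: -3 → 1
m: -1 → -8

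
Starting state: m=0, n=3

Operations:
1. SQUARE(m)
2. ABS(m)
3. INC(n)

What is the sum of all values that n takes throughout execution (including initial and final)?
13

Values of n at each step:
Initial: n = 3
After step 1: n = 3
After step 2: n = 3
After step 3: n = 4
Sum = 3 + 3 + 3 + 4 = 13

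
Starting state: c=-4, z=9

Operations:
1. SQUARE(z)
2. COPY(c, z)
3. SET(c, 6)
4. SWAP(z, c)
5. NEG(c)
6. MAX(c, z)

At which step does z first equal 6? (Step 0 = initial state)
Step 4

Tracing z:
Initial: z = 9
After step 1: z = 81
After step 2: z = 81
After step 3: z = 81
After step 4: z = 6 ← first occurrence
After step 5: z = 6
After step 6: z = 6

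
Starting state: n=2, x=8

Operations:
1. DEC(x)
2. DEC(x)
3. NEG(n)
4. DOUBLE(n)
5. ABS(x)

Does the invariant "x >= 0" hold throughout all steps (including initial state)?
Yes

The invariant holds at every step.

State at each step:
Initial: n=2, x=8
After step 1: n=2, x=7
After step 2: n=2, x=6
After step 3: n=-2, x=6
After step 4: n=-4, x=6
After step 5: n=-4, x=6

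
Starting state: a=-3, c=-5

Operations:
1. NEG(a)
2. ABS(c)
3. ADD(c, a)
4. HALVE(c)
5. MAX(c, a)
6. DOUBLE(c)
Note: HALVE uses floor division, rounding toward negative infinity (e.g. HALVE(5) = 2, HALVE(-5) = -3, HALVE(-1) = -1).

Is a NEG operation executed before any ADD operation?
Yes

First NEG: step 1
First ADD: step 3
Since 1 < 3, NEG comes first.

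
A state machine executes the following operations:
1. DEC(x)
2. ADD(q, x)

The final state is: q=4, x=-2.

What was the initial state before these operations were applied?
q=6, x=-1

Working backwards:
Final state: q=4, x=-2
Before step 2 (ADD(q, x)): q=6, x=-2
Before step 1 (DEC(x)): q=6, x=-1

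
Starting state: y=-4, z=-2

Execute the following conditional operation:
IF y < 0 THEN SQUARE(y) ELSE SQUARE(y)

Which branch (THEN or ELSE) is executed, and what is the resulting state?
Branch: THEN, Final state: y=16, z=-2

Evaluating condition: y < 0
y = -4
Condition is True, so THEN branch executes
After SQUARE(y): y=16, z=-2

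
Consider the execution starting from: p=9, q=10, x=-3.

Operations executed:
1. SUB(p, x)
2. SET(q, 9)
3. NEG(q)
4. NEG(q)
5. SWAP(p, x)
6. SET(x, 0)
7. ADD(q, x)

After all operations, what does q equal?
q = 9

Tracing execution:
Step 1: SUB(p, x) → q = 10
Step 2: SET(q, 9) → q = 9
Step 3: NEG(q) → q = -9
Step 4: NEG(q) → q = 9
Step 5: SWAP(p, x) → q = 9
Step 6: SET(x, 0) → q = 9
Step 7: ADD(q, x) → q = 9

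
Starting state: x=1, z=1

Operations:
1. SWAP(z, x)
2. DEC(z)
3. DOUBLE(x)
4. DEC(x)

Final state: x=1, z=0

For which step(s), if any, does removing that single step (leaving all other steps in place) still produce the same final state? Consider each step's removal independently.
Step(s) 1

Testing removal of each single step:
Without step 1: final = x=1, z=0 (same)
Without step 2: final = x=1, z=1 (different)
Without step 3: final = x=0, z=0 (different)
Without step 4: final = x=2, z=0 (different)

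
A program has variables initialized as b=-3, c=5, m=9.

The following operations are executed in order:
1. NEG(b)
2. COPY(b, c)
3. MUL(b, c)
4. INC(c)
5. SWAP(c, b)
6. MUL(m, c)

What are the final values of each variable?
{b: 6, c: 25, m: 225}

Step-by-step execution:
Initial: b=-3, c=5, m=9
After step 1 (NEG(b)): b=3, c=5, m=9
After step 2 (COPY(b, c)): b=5, c=5, m=9
After step 3 (MUL(b, c)): b=25, c=5, m=9
After step 4 (INC(c)): b=25, c=6, m=9
After step 5 (SWAP(c, b)): b=6, c=25, m=9
After step 6 (MUL(m, c)): b=6, c=25, m=225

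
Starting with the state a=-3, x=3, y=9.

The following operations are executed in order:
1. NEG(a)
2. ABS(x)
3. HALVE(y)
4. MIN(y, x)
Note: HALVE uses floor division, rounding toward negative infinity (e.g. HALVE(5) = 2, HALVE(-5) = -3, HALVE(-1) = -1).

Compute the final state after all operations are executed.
{a: 3, x: 3, y: 3}

Step-by-step execution:
Initial: a=-3, x=3, y=9
After step 1 (NEG(a)): a=3, x=3, y=9
After step 2 (ABS(x)): a=3, x=3, y=9
After step 3 (HALVE(y)): a=3, x=3, y=4
After step 4 (MIN(y, x)): a=3, x=3, y=3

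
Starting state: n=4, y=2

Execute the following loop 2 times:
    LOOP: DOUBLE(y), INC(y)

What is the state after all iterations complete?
n=4, y=11

Iteration trace:
Start: n=4, y=2
After iteration 1: n=4, y=5
After iteration 2: n=4, y=11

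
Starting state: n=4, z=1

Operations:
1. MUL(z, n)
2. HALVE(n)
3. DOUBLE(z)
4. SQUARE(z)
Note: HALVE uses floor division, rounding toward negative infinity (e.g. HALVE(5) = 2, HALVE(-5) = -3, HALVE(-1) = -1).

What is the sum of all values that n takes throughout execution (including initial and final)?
14

Values of n at each step:
Initial: n = 4
After step 1: n = 4
After step 2: n = 2
After step 3: n = 2
After step 4: n = 2
Sum = 4 + 4 + 2 + 2 + 2 = 14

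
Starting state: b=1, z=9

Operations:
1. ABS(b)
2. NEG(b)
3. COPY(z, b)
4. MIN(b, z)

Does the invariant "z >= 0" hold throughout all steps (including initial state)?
No, violated after step 3

The invariant is violated after step 3.

State at each step:
Initial: b=1, z=9
After step 1: b=1, z=9
After step 2: b=-1, z=9
After step 3: b=-1, z=-1
After step 4: b=-1, z=-1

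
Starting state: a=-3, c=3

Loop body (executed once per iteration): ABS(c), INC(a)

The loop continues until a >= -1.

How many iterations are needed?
2

Tracing iterations:
Initial: a=-3, c=3
After iteration 1: a=-2, c=3
After iteration 2: a=-1, c=3
a >= -1 now holds, so the loop exits after 2 iterations.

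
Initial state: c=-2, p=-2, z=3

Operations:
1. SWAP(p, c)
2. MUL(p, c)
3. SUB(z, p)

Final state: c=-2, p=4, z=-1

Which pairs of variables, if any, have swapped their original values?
None

Comparing initial and final values:
c: -2 → -2
z: 3 → -1
p: -2 → 4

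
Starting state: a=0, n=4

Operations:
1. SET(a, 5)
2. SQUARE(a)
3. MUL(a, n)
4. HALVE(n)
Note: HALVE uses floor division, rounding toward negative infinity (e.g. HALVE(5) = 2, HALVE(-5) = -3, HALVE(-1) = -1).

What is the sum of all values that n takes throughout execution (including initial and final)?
18

Values of n at each step:
Initial: n = 4
After step 1: n = 4
After step 2: n = 4
After step 3: n = 4
After step 4: n = 2
Sum = 4 + 4 + 4 + 4 + 2 = 18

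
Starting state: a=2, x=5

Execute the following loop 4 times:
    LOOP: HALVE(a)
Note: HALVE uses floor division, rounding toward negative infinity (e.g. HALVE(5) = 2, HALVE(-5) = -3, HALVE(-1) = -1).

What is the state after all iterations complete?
a=0, x=5

Iteration trace:
Start: a=2, x=5
After iteration 1: a=1, x=5
After iteration 2: a=0, x=5
After iteration 3: a=0, x=5
After iteration 4: a=0, x=5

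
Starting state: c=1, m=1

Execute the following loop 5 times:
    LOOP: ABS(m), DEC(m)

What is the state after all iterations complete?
c=1, m=0

Iteration trace:
Start: c=1, m=1
After iteration 1: c=1, m=0
After iteration 2: c=1, m=-1
After iteration 3: c=1, m=0
After iteration 4: c=1, m=-1
After iteration 5: c=1, m=0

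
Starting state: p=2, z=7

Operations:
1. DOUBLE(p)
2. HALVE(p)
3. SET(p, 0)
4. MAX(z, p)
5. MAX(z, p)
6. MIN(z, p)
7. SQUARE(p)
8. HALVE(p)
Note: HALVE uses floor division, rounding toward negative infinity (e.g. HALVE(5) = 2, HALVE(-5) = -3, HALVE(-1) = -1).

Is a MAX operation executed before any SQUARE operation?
Yes

First MAX: step 4
First SQUARE: step 7
Since 4 < 7, MAX comes first.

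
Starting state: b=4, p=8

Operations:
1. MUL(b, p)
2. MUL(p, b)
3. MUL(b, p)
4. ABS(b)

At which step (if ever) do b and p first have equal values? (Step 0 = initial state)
Never

b and p never become equal during execution.

Comparing values at each step:
Initial: b=4, p=8
After step 1: b=32, p=8
After step 2: b=32, p=256
After step 3: b=8192, p=256
After step 4: b=8192, p=256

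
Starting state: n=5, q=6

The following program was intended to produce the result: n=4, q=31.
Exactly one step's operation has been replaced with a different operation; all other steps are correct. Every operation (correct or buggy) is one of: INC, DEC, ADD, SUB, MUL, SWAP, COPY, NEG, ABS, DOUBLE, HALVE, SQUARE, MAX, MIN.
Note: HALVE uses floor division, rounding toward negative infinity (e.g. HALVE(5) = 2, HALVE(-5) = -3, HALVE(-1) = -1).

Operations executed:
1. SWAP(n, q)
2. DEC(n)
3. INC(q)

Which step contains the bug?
Step 1

Trace with buggy code:
Initial: n=5, q=6
After step 1: n=6, q=5
After step 2: n=5, q=5
After step 3: n=5, q=6
Actual final n=5, q=6 ≠ expected n=4, q=31.
Step 1 is the only position where a single-operation replacement can produce the expected result.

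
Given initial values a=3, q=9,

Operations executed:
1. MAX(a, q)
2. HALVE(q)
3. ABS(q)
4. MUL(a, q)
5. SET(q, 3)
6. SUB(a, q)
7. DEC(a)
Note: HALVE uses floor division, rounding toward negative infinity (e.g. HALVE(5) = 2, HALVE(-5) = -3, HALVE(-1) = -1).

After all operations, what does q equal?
q = 3

Tracing execution:
Step 1: MAX(a, q) → q = 9
Step 2: HALVE(q) → q = 4
Step 3: ABS(q) → q = 4
Step 4: MUL(a, q) → q = 4
Step 5: SET(q, 3) → q = 3
Step 6: SUB(a, q) → q = 3
Step 7: DEC(a) → q = 3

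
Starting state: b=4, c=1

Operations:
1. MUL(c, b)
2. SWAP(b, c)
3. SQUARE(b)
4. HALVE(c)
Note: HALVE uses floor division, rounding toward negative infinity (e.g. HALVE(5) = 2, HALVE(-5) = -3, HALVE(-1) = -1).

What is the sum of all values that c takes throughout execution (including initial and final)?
15

Values of c at each step:
Initial: c = 1
After step 1: c = 4
After step 2: c = 4
After step 3: c = 4
After step 4: c = 2
Sum = 1 + 4 + 4 + 4 + 2 = 15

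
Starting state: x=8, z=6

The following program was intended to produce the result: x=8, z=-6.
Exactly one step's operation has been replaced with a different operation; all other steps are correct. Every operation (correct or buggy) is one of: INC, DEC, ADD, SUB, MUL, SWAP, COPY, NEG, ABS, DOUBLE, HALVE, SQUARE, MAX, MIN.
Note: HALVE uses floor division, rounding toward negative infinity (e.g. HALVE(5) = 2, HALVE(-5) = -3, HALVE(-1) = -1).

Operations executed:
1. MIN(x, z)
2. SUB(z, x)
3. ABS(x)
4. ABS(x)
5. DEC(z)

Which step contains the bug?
Step 1

Trace with buggy code:
Initial: x=8, z=6
After step 1: x=6, z=6
After step 2: x=6, z=0
After step 3: x=6, z=0
After step 4: x=6, z=0
After step 5: x=6, z=-1
Actual final x=6, z=-1 ≠ expected x=8, z=-6.
Step 1 is the only position where a single-operation replacement can produce the expected result.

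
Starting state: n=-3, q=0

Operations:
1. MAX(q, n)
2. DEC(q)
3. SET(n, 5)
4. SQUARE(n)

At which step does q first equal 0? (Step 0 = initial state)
Step 0

Tracing q:
Initial: q = 0 ← first occurrence
After step 1: q = 0
After step 2: q = -1
After step 3: q = -1
After step 4: q = -1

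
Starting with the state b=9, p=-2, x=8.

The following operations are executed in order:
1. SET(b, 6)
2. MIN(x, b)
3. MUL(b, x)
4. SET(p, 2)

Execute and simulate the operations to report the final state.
{b: 36, p: 2, x: 6}

Step-by-step execution:
Initial: b=9, p=-2, x=8
After step 1 (SET(b, 6)): b=6, p=-2, x=8
After step 2 (MIN(x, b)): b=6, p=-2, x=6
After step 3 (MUL(b, x)): b=36, p=-2, x=6
After step 4 (SET(p, 2)): b=36, p=2, x=6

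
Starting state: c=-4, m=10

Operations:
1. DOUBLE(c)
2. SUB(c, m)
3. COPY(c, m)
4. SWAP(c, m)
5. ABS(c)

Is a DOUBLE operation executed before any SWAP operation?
Yes

First DOUBLE: step 1
First SWAP: step 4
Since 1 < 4, DOUBLE comes first.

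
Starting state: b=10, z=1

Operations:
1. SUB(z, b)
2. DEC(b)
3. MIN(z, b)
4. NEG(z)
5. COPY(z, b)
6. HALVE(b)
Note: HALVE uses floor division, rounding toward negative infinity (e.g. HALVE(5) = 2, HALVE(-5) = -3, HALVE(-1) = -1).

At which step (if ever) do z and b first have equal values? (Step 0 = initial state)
Step 4

z and b first become equal after step 4.

Comparing values at each step:
Initial: z=1, b=10
After step 1: z=-9, b=10
After step 2: z=-9, b=9
After step 3: z=-9, b=9
After step 4: z=9, b=9 ← equal!
After step 5: z=9, b=9 ← equal!
After step 6: z=9, b=4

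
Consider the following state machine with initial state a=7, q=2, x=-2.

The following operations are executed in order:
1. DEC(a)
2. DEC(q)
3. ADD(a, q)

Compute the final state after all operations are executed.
{a: 7, q: 1, x: -2}

Step-by-step execution:
Initial: a=7, q=2, x=-2
After step 1 (DEC(a)): a=6, q=2, x=-2
After step 2 (DEC(q)): a=6, q=1, x=-2
After step 3 (ADD(a, q)): a=7, q=1, x=-2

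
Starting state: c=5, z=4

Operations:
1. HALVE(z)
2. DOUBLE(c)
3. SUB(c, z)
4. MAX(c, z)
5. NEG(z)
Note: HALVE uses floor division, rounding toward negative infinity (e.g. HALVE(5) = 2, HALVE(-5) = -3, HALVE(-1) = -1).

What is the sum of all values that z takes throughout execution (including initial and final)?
10

Values of z at each step:
Initial: z = 4
After step 1: z = 2
After step 2: z = 2
After step 3: z = 2
After step 4: z = 2
After step 5: z = -2
Sum = 4 + 2 + 2 + 2 + 2 + -2 = 10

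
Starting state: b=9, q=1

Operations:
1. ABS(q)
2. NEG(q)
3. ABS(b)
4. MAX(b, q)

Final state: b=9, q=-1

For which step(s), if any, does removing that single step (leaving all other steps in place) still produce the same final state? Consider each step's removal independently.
Step(s) 1, 3, 4

Testing removal of each single step:
Without step 1: final = b=9, q=-1 (same)
Without step 2: final = b=9, q=1 (different)
Without step 3: final = b=9, q=-1 (same)
Without step 4: final = b=9, q=-1 (same)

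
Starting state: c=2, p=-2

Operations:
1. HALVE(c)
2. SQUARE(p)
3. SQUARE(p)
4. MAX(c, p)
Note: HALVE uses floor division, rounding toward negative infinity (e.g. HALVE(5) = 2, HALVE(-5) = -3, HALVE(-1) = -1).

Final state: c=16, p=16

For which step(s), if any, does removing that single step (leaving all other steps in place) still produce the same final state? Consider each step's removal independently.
Step(s) 1

Testing removal of each single step:
Without step 1: final = c=16, p=16 (same)
Without step 2: final = c=4, p=4 (different)
Without step 3: final = c=4, p=4 (different)
Without step 4: final = c=1, p=16 (different)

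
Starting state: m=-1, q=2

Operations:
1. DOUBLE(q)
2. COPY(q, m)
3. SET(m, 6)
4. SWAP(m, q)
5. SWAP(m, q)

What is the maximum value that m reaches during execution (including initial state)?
6

Values of m at each step:
Initial: m = -1
After step 1: m = -1
After step 2: m = -1
After step 3: m = 6 ← maximum
After step 4: m = -1
After step 5: m = 6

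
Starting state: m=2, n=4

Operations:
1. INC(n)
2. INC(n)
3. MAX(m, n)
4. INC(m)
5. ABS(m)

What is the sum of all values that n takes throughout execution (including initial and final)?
33

Values of n at each step:
Initial: n = 4
After step 1: n = 5
After step 2: n = 6
After step 3: n = 6
After step 4: n = 6
After step 5: n = 6
Sum = 4 + 5 + 6 + 6 + 6 + 6 = 33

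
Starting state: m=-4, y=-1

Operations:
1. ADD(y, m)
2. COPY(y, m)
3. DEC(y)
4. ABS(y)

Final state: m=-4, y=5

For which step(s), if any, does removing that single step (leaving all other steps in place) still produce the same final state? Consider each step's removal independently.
Step(s) 1

Testing removal of each single step:
Without step 1: final = m=-4, y=5 (same)
Without step 2: final = m=-4, y=6 (different)
Without step 3: final = m=-4, y=4 (different)
Without step 4: final = m=-4, y=-5 (different)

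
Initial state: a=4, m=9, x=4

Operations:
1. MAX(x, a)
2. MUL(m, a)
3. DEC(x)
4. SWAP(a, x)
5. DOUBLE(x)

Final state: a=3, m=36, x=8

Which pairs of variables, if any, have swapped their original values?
None

Comparing initial and final values:
m: 9 → 36
x: 4 → 8
a: 4 → 3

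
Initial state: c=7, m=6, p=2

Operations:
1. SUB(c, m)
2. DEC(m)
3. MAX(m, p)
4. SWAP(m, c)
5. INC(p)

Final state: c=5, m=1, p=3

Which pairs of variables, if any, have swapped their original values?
None

Comparing initial and final values:
c: 7 → 5
m: 6 → 1
p: 2 → 3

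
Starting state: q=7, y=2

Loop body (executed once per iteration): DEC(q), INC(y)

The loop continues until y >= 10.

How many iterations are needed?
8

Tracing iterations:
Initial: q=7, y=2
After iteration 1: q=6, y=3
After iteration 2: q=5, y=4
After iteration 3: q=4, y=5
After iteration 4: q=3, y=6
After iteration 5: q=2, y=7
After iteration 6: q=1, y=8
After iteration 7: q=0, y=9
After iteration 8: q=-1, y=10
y >= 10 now holds, so the loop exits after 8 iterations.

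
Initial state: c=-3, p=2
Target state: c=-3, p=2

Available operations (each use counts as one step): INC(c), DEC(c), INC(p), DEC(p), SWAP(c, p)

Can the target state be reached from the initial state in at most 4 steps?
Yes

Path (0 steps): 0 steps (already at target)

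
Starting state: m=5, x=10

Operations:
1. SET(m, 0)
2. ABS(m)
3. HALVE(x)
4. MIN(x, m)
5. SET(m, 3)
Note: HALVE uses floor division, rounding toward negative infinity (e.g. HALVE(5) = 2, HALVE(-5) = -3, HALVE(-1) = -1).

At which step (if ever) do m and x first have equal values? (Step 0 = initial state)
Step 4

m and x first become equal after step 4.

Comparing values at each step:
Initial: m=5, x=10
After step 1: m=0, x=10
After step 2: m=0, x=10
After step 3: m=0, x=5
After step 4: m=0, x=0 ← equal!
After step 5: m=3, x=0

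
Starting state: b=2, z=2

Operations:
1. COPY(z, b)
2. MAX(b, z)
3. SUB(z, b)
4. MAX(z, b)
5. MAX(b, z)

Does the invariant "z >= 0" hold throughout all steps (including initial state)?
Yes

The invariant holds at every step.

State at each step:
Initial: b=2, z=2
After step 1: b=2, z=2
After step 2: b=2, z=2
After step 3: b=2, z=0
After step 4: b=2, z=2
After step 5: b=2, z=2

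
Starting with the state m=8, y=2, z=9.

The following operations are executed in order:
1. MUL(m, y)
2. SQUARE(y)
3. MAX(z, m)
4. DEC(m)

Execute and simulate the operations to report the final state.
{m: 15, y: 4, z: 16}

Step-by-step execution:
Initial: m=8, y=2, z=9
After step 1 (MUL(m, y)): m=16, y=2, z=9
After step 2 (SQUARE(y)): m=16, y=4, z=9
After step 3 (MAX(z, m)): m=16, y=4, z=16
After step 4 (DEC(m)): m=15, y=4, z=16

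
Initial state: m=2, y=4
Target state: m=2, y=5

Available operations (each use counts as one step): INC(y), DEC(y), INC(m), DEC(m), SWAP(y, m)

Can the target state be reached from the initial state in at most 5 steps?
Yes

Path (1 step): INC(y)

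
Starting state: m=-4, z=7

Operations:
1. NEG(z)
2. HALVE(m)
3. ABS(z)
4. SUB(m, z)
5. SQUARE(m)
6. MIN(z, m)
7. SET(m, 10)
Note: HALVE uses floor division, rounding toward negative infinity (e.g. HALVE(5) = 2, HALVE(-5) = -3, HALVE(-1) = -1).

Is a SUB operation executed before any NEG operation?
No

First SUB: step 4
First NEG: step 1
Since 4 > 1, NEG comes first.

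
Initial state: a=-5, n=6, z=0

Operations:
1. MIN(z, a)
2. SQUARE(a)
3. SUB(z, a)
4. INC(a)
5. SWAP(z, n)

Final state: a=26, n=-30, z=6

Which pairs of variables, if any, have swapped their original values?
None

Comparing initial and final values:
n: 6 → -30
z: 0 → 6
a: -5 → 26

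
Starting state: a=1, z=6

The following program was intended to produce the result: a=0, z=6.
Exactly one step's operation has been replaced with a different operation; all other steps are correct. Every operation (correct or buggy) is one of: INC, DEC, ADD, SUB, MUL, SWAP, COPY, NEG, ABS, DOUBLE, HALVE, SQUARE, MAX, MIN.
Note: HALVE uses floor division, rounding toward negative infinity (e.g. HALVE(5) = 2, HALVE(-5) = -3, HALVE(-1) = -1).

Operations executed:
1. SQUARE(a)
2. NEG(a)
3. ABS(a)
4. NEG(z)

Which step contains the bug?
Step 4

Trace with buggy code:
Initial: a=1, z=6
After step 1: a=1, z=6
After step 2: a=-1, z=6
After step 3: a=1, z=6
After step 4: a=1, z=-6
Actual final a=1, z=-6 ≠ expected a=0, z=6.
Step 4 is the only position where a single-operation replacement can produce the expected result.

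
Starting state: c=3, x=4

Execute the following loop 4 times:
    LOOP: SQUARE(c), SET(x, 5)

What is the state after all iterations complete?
c=43046721, x=5

Iteration trace:
Start: c=3, x=4
After iteration 1: c=9, x=5
After iteration 2: c=81, x=5
After iteration 3: c=6561, x=5
After iteration 4: c=43046721, x=5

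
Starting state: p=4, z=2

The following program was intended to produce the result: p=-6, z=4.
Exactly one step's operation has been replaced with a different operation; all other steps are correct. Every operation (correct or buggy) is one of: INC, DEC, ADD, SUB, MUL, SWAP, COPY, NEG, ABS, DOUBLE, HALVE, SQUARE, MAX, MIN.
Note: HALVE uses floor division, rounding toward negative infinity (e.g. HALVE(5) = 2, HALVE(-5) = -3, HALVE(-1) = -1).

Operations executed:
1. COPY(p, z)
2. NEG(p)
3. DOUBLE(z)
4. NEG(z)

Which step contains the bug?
Step 4

Trace with buggy code:
Initial: p=4, z=2
After step 1: p=2, z=2
After step 2: p=-2, z=2
After step 3: p=-2, z=4
After step 4: p=-2, z=-4
Actual final p=-2, z=-4 ≠ expected p=-6, z=4.
Step 4 is the only position where a single-operation replacement can produce the expected result.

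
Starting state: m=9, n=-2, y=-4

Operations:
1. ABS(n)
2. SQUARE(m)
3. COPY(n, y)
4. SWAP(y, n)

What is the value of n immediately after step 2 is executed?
n = 2

Tracing n through execution:
Initial: n = -2
After step 1 (ABS(n)): n = 2
After step 2 (SQUARE(m)): n = 2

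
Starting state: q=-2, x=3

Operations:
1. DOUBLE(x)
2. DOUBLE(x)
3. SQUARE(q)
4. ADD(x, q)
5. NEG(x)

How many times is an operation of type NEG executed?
1

Counting NEG operations:
Step 5: NEG(x) ← NEG
Total: 1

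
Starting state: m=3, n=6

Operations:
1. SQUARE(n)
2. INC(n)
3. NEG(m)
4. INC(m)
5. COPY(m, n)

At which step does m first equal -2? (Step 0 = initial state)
Step 4

Tracing m:
Initial: m = 3
After step 1: m = 3
After step 2: m = 3
After step 3: m = -3
After step 4: m = -2 ← first occurrence
After step 5: m = 37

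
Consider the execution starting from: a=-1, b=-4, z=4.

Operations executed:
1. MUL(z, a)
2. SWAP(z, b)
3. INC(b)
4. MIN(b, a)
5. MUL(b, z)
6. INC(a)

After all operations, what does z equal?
z = -4

Tracing execution:
Step 1: MUL(z, a) → z = -4
Step 2: SWAP(z, b) → z = -4
Step 3: INC(b) → z = -4
Step 4: MIN(b, a) → z = -4
Step 5: MUL(b, z) → z = -4
Step 6: INC(a) → z = -4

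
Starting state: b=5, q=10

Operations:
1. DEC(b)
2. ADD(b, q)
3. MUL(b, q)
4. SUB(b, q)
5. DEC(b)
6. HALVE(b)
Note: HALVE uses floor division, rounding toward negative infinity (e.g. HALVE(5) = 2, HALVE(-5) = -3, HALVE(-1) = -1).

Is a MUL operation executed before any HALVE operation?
Yes

First MUL: step 3
First HALVE: step 6
Since 3 < 6, MUL comes first.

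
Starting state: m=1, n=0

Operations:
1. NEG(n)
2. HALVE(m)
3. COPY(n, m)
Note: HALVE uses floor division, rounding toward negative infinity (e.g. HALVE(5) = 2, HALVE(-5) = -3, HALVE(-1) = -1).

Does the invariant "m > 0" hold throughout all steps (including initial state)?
No, violated after step 2

The invariant is violated after step 2.

State at each step:
Initial: m=1, n=0
After step 1: m=1, n=0
After step 2: m=0, n=0
After step 3: m=0, n=0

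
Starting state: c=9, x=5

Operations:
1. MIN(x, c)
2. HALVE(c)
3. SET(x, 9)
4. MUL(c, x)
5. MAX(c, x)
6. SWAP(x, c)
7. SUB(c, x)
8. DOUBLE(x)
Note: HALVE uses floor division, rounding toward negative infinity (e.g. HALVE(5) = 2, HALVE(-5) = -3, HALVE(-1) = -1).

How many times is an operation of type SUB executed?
1

Counting SUB operations:
Step 7: SUB(c, x) ← SUB
Total: 1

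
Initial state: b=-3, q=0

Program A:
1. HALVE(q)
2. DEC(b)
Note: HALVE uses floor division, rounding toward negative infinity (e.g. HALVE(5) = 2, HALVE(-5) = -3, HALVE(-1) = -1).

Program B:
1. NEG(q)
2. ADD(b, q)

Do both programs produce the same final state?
No

Program A final state: b=-4, q=0
Program B final state: b=-3, q=0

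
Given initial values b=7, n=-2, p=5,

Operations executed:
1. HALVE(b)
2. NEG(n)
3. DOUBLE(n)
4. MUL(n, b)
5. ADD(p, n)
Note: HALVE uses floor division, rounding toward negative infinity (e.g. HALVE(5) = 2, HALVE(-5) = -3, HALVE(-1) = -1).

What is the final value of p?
p = 17

Tracing execution:
Step 1: HALVE(b) → p = 5
Step 2: NEG(n) → p = 5
Step 3: DOUBLE(n) → p = 5
Step 4: MUL(n, b) → p = 5
Step 5: ADD(p, n) → p = 17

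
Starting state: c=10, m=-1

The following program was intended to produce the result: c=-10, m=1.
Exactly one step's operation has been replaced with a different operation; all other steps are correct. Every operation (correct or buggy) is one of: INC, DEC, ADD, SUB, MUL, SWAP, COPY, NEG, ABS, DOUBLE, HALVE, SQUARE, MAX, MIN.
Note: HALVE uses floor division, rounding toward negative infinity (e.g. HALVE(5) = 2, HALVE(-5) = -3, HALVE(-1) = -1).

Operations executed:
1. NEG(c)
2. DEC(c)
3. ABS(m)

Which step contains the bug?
Step 2

Trace with buggy code:
Initial: c=10, m=-1
After step 1: c=-10, m=-1
After step 2: c=-11, m=-1
After step 3: c=-11, m=1
Actual final c=-11, m=1 ≠ expected c=-10, m=1.
Step 2 is the only position where a single-operation replacement can produce the expected result.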